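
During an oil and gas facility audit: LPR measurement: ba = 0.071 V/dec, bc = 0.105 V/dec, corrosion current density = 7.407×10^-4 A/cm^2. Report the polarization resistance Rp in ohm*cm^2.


Apply the Stern-Geary equation: Rp = ba*bc / (2.303*icorr*(ba+bc))
ba*bc = 0.071*0.105 = 0.007455
ba+bc = 0.176; 2.303*icorr*(ba+bc) = 2.303*7.407×10^-4*0.176 = 3.0022645×10^-4
Rp = 0.007455 / 3.0022645×10^-4 = 24.83 ohm*cm^2

24.83 ohm*cm^2


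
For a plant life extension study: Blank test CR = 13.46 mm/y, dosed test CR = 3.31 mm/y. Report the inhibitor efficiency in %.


Apply the inhibitor-efficiency definition: IE = (CR_blank − CR_inh)/CR_blank × 100
IE = (13.46 − 3.31) / 13.46 × 100
IE = 10.15 / 13.46 × 100 = 75.4 %

75.4 %


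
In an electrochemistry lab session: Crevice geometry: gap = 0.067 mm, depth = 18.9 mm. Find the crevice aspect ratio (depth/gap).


Aspect ratio = depth / gap
Ratio = 18.9 / 0.067 = 282.1

282.1


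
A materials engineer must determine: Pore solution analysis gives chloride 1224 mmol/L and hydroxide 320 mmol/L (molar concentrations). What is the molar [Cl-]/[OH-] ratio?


Threshold parameter = [Cl-] / [OH-] (molar basis; both in mmol/L, so units cancel)
Ratio = 1224 / 320 = 3.83

3.83


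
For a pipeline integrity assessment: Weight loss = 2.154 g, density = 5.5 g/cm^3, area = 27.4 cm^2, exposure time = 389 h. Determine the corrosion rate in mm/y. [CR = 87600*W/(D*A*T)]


Apply the mm/y weight-loss relation: CR = 87600 * W / (D * A * T)
Numerator: 87600 * 2.154 = 188690.4
Denominator: 5.5 * 27.4 * 389 = 58622.3
CR = 188690.4 / 58622.3 = 3.21875 mm/y

3.21875 mm/y


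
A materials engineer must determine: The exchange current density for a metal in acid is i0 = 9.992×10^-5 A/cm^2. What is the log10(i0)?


i0 = 9.992×10^-5 A/cm^2
log10(i0) = -4.0

-4.0


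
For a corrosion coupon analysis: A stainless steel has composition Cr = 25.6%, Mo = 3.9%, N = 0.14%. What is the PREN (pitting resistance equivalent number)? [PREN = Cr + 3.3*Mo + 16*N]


Apply the PREN formula: PREN = Cr + 3.3*Mo + 16*N
PREN = 25.6 + 3.3*3.9 + 16*0.14
PREN = 25.6 + 12.87 + 2.24 = 40.71

40.71


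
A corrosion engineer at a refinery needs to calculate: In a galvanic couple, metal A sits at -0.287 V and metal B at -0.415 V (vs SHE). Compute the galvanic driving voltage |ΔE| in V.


Driving voltage is the absolute potential difference.
|ΔE| = |-0.287 − (-0.415)| = 0.128 V

0.128 V


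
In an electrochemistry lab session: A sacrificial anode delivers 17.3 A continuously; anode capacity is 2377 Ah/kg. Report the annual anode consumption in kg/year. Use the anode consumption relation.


Annual consumption = current * hours per year / capacity
Rate = 17.3 * 8760 / 2377 = 63.8 kg/year

63.8 kg/year


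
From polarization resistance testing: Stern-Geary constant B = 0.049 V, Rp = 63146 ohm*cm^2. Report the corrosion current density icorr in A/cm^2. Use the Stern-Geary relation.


Apply the Stern-Geary relation: icorr = B / Rp
icorr = 0.049 / 63146 = 7.76×10^-7 A/cm^2

7.76×10^-7 A/cm^2


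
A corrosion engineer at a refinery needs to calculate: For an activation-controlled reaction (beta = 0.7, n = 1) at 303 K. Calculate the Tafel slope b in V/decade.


Apply the Tafel slope relation: b = 2.303*R*T/(beta*n*F)
Numerator: 2.303 * 8.314 * 303 = 5801.58
Denominator: 0.7 * 1 * 96485 = 67539.5
b = 5801.58 / 67539.5 = 0.0859 V/decade

0.0859 V/decade


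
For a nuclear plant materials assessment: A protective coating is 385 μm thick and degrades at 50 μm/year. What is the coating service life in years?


Service life = thickness / degradation rate
Life = 385 / 50 = 7.7 years

7.7 years


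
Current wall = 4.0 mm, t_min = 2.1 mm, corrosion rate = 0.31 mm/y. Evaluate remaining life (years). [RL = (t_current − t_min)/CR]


Apply the remaining-life relation: RL = (t_current − t_min) / CR
RL = (4.0 − 2.1) / 0.31 = 1.9 / 0.31 = 6.1 years

6.1 years


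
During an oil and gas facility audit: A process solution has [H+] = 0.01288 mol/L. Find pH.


pH = −log10[H+]
pH = −log10(0.01288) = 1.89

1.89


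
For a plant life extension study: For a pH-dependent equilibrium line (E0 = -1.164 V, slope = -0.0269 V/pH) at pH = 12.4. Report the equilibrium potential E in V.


Apply the Pourbaix line equation: E = E0 + slope*pH
E = -1.164 + (-0.0269)*12.4 = -1.164 + (-0.33356) = -1.49756 V
Rounded to 4 decimal places: E = -1.4976 V

-1.4976 V


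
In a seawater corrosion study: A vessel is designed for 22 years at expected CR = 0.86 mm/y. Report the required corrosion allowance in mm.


Corrosion allowance = CR × design life
CA = 0.86 * 22 = 18.92 mm

18.92 mm


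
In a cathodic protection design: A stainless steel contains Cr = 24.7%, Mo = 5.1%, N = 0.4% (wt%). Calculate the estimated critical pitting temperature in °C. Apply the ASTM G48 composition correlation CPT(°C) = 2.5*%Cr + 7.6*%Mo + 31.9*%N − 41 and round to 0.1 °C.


Apply the ASTM G48 empirical CPT estimate: CPT(°C) = 2.5*%Cr + 7.6*%Mo + 31.9*%N − 41
2.5*24.7 = 61.75; 7.6*5.1 = 38.76; 31.9*0.4 = 12.76
CPT = 61.75 + 38.76 + 12.76 − 41 = 72.27 °C
Rounded to 0.1 °C: CPT ≈ 72.3 °C

72.3 °C


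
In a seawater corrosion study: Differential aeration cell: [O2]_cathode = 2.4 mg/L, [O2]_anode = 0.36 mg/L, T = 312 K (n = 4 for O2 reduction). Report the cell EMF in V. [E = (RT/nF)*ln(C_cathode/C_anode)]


Apply the Nernst concentration-cell relation: E = (RT/nF)*ln(C_cathode/C_anode)
RT/nF = 8.314*312/(4*96485) = 0.00672117 V
ln(2.4/0.36) = 1.89712
E = 0.00672117 * 1.89712 = 0.01275 V

0.01275 V


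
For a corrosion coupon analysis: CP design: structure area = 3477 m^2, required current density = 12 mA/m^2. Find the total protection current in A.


I = area * current density, then convert mA → A (÷1000)
I = 3477 * 12 / 1000 = 41.72 A

41.72 A


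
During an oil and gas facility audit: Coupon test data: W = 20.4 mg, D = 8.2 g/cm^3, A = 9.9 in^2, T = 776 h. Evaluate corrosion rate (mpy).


Apply the mpy weight-loss relation: CR = 534 * W / (D * A * T)
Numerator: 534 * 20.4 = 10893.6
Denominator: 8.2 * 9.9 * 776 = 62995.68
CR = 10893.6 / 62995.68 = 0.173 mpy

0.173 mpy


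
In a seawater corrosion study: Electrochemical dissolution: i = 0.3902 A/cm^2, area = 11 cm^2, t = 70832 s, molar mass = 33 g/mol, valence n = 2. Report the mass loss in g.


Apply Faraday's law: m = i*A*t*M / (n*F)
Total charge passed Q = i*A*t = 0.3902*11*70832 = 304025.1104 C
m = Q*M/(n*F) = 304025.1104*33/(2*96485) = 51.9916 g

51.9916 g


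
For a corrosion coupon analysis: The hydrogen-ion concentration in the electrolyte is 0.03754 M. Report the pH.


pH = −log10[H+]
pH = −log10(0.03754) = 1.43

1.43


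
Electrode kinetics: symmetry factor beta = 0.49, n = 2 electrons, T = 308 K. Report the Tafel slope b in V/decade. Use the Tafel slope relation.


Apply the Tafel slope relation: b = 2.303*R*T/(beta*n*F)
Numerator: 2.303 * 8.314 * 308 = 5897.32
Denominator: 0.49 * 2 * 96485 = 94555.3
b = 5897.32 / 94555.3 = 0.0624 V/decade

0.0624 V/decade


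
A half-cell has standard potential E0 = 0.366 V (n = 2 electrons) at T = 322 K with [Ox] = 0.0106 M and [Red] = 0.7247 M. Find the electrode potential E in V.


Apply the Nernst equation: E = E0 + (RT/nF)*ln([Ox]/[Red])
Step 1: RT/nF = 8.314*322/(2*96485) = 0.01387318 V
Step 2: [Ox]/[Red] = 0.0106/0.7247 = 0.014627
Step 3: ln(0.014627) = -4.224886
Step 4: correction = 0.01387318 * -4.224886 = -0.059 V
E = 0.366 + -0.059 = 0.307 V

0.307 V


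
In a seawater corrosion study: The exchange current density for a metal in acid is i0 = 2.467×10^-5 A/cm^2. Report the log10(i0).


i0 = 2.467×10^-5 A/cm^2
log10(i0) = -4.608

-4.608


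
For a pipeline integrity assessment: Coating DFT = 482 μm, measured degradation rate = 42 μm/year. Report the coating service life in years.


Service life = thickness / degradation rate
Life = 482 / 42 = 11.5 years

11.5 years


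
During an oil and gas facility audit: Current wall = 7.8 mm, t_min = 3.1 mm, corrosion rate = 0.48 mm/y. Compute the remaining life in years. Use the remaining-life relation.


Apply the remaining-life relation: RL = (t_current − t_min) / CR
RL = (7.8 − 3.1) / 0.48 = 4.7 / 0.48 = 9.8 years

9.8 years


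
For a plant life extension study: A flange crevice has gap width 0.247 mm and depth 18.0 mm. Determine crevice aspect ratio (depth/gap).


Aspect ratio = depth / gap
Ratio = 18.0 / 0.247 = 72.9

72.9


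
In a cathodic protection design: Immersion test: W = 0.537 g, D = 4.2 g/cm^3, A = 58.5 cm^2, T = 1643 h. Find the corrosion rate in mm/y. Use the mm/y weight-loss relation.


Apply the mm/y weight-loss relation: CR = 87600 * W / (D * A * T)
Numerator: 87600 * 0.537 = 47041.2
Denominator: 4.2 * 58.5 * 1643 = 403685.1
CR = 47041.2 / 403685.1 = 0.11653 mm/y

0.11653 mm/y


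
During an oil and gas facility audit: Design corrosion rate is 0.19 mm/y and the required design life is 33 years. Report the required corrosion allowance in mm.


Corrosion allowance = CR × design life
CA = 0.19 * 33 = 6.27 mm

6.27 mm


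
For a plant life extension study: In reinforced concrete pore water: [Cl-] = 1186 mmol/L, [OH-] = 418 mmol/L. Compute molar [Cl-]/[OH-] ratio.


Threshold parameter = [Cl-] / [OH-] (molar basis; both in mmol/L, so units cancel)
Ratio = 1186 / 418 = 2.84

2.84


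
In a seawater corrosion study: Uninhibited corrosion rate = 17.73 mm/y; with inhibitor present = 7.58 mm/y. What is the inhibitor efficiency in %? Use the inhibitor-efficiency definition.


Apply the inhibitor-efficiency definition: IE = (CR_blank − CR_inh)/CR_blank × 100
IE = (17.73 − 7.58) / 17.73 × 100
IE = 10.15 / 17.73 × 100 = 57.2 %

57.2 %


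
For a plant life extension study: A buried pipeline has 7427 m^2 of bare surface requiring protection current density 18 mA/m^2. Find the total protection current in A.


I = area * current density, then convert mA → A (÷1000)
I = 7427 * 18 / 1000 = 133.69 A

133.69 A


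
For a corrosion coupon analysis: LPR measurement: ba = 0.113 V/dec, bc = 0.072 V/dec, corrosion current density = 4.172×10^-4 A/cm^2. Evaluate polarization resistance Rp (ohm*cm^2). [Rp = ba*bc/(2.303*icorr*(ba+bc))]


Apply the Stern-Geary equation: Rp = ba*bc / (2.303*icorr*(ba+bc))
ba*bc = 0.113*0.072 = 0.008136
ba+bc = 0.185; 2.303*icorr*(ba+bc) = 2.303*4.172×10^-4*0.185 = 1.7775015×10^-4
Rp = 0.008136 / 1.7775015×10^-4 = 45.8 ohm*cm^2

45.8 ohm*cm^2


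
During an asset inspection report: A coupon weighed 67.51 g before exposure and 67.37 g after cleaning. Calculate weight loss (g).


Weight loss = initial − final
WL = 67.51 − 67.37 = 0.14 g

0.14 g


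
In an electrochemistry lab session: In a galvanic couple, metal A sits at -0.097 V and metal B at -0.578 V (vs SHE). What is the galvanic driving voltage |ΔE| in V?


Driving voltage is the absolute potential difference.
|ΔE| = |-0.097 − (-0.578)| = 0.481 V

0.481 V


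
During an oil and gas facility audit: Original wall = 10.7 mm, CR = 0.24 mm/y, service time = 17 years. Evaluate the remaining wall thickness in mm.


Remaining wall = original − CR × time
t = 10.7 − 0.24*17 = 10.7 − 4.08 = 6.62 mm

6.62 mm


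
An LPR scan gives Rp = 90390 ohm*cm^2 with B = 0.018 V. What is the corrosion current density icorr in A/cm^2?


Apply the Stern-Geary relation: icorr = B / Rp
icorr = 0.018 / 90390 = 1.991×10^-7 A/cm^2

1.991×10^-7 A/cm^2


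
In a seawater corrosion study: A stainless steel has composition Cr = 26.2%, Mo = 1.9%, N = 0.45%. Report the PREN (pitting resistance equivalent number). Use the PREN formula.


Apply the PREN formula: PREN = Cr + 3.3*Mo + 16*N
PREN = 26.2 + 3.3*1.9 + 16*0.45
PREN = 26.2 + 6.27 + 7.2 = 39.67

39.67


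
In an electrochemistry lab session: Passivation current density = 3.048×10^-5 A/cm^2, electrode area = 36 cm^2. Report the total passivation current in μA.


I = i_pass * A, then convert A → μA (×10^6)
I = 3.048×10^-5 * 36 * 10^6 = 1097.28 μA

1097.28 μA


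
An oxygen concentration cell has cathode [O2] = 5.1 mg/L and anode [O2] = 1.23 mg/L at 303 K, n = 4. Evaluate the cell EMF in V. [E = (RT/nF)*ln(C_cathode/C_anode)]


Apply the Nernst concentration-cell relation: E = (RT/nF)*ln(C_cathode/C_anode)
RT/nF = 8.314*303/(4*96485) = 0.00652729 V
ln(5.1/1.23) = 1.42223
E = 0.00652729 * 1.42223 = 0.00928 V

0.00928 V


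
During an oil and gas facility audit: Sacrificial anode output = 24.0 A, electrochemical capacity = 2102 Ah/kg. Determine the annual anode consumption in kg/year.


Annual consumption = current * hours per year / capacity
Rate = 24.0 * 8760 / 2102 = 100.0 kg/year

100.0 kg/year


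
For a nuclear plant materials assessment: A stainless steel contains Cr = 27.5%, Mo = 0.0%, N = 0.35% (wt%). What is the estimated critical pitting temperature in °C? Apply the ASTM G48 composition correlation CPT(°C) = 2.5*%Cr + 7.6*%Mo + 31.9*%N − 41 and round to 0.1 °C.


Apply the ASTM G48 empirical CPT estimate: CPT(°C) = 2.5*%Cr + 7.6*%Mo + 31.9*%N − 41
2.5*27.5 = 68.75; 7.6*0.0 = 0; 31.9*0.35 = 11.165
CPT = 68.75 + 0 + 11.165 − 41 = 38.915 °C
Rounded to 0.1 °C: CPT ≈ 38.9 °C

38.9 °C


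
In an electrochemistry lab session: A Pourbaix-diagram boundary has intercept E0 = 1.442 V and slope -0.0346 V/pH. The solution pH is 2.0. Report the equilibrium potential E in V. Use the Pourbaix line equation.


Apply the Pourbaix line equation: E = E0 + slope*pH
E = 1.442 + (-0.0346)*2.0 = 1.442 + (-0.0692) = 1.3728 V
Rounded to 3 decimal places: E = 1.373 V

1.373 V


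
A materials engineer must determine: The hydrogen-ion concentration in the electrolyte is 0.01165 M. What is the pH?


pH = −log10[H+]
pH = −log10(0.01165) = 1.93

1.93


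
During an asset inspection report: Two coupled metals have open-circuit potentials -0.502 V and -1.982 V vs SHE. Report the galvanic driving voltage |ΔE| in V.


Driving voltage is the absolute potential difference.
|ΔE| = |-0.502 − (-1.982)| = 1.48 V

1.48 V


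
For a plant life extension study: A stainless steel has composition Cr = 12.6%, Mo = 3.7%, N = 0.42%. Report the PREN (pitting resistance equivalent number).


Apply the PREN formula: PREN = Cr + 3.3*Mo + 16*N
PREN = 12.6 + 3.3*3.7 + 16*0.42
PREN = 12.6 + 12.21 + 6.72 = 31.53

31.53


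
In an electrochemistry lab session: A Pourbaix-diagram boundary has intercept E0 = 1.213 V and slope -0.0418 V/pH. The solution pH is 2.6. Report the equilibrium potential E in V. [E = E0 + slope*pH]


Apply the Pourbaix line equation: E = E0 + slope*pH
E = 1.213 + (-0.0418)*2.6 = 1.213 + (-0.10868) = 1.10432 V
Rounded to 3 decimal places: E = 1.104 V

1.104 V


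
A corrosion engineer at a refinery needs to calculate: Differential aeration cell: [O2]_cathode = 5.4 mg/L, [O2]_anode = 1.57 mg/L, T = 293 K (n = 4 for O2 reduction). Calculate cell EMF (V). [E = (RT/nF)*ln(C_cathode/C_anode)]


Apply the Nernst concentration-cell relation: E = (RT/nF)*ln(C_cathode/C_anode)
RT/nF = 8.314*293/(4*96485) = 0.00631187 V
ln(5.4/1.57) = 1.23532
E = 0.00631187 * 1.23532 = 0.0078 V

0.0078 V


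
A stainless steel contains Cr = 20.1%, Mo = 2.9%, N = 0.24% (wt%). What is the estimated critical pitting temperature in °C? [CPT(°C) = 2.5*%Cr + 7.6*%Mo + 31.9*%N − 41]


Apply the ASTM G48 empirical CPT estimate: CPT(°C) = 2.5*%Cr + 7.6*%Mo + 31.9*%N − 41
2.5*20.1 = 50.25; 7.6*2.9 = 22.04; 31.9*0.24 = 7.656
CPT = 50.25 + 22.04 + 7.656 − 41 = 38.946 °C
Rounded to 0.1 °C: CPT ≈ 38.9 °C

38.9 °C


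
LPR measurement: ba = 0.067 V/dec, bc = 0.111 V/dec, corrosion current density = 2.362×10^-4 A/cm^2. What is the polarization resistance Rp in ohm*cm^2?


Apply the Stern-Geary equation: Rp = ba*bc / (2.303*icorr*(ba+bc))
ba*bc = 0.067*0.111 = 0.007437
ba+bc = 0.178; 2.303*icorr*(ba+bc) = 2.303*2.362×10^-4*0.178 = 9.6826411×10^-5
Rp = 0.007437 / 9.6826411×10^-5 = 76.8 ohm*cm^2

76.8 ohm*cm^2


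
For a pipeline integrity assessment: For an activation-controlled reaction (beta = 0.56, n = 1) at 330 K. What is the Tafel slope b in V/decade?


Apply the Tafel slope relation: b = 2.303*R*T/(beta*n*F)
Numerator: 2.303 * 8.314 * 330 = 6318.56
Denominator: 0.56 * 1 * 96485 = 54031.6
b = 6318.56 / 54031.6 = 0.117 V/decade

0.117 V/decade


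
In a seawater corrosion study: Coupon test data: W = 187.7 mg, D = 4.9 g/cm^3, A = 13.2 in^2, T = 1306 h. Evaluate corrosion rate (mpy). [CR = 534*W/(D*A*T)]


Apply the mpy weight-loss relation: CR = 534 * W / (D * A * T)
Numerator: 534 * 187.7 = 100231.8
Denominator: 4.9 * 13.2 * 1306 = 84472.08
CR = 100231.8 / 84472.08 = 1.1866 mpy

1.1866 mpy


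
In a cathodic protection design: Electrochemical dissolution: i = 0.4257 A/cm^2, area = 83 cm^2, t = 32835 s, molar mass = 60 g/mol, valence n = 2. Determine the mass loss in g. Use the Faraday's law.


Apply Faraday's law: m = i*A*t*M / (n*F)
Total charge passed Q = i*A*t = 0.4257*83*32835 = 1160162.3385 C
m = Q*M/(n*F) = 1160162.3385*60/(2*96485) = 360.7283 g

360.7283 g


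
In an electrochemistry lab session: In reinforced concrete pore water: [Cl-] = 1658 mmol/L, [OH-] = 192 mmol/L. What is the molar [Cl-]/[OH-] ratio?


Threshold parameter = [Cl-] / [OH-] (molar basis; both in mmol/L, so units cancel)
Ratio = 1658 / 192 = 8.64

8.64


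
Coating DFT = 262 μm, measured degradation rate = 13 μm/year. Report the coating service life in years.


Service life = thickness / degradation rate
Life = 262 / 13 = 20.2 years

20.2 years


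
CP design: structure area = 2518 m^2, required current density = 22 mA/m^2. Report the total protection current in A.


I = area * current density, then convert mA → A (÷1000)
I = 2518 * 22 / 1000 = 55.4 A

55.4 A


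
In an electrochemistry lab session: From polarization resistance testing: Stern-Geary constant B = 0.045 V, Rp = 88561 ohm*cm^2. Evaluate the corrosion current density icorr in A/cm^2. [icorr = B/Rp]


Apply the Stern-Geary relation: icorr = B / Rp
icorr = 0.045 / 88561 = 5.081×10^-7 A/cm^2

5.081×10^-7 A/cm^2


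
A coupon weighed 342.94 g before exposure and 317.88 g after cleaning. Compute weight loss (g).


Weight loss = initial − final
WL = 342.94 − 317.88 = 25.06 g

25.06 g


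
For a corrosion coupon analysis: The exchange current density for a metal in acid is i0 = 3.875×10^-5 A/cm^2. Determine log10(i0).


i0 = 3.875×10^-5 A/cm^2
log10(i0) = -4.412

-4.412


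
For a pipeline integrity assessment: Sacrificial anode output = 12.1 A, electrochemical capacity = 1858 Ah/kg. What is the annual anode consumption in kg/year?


Annual consumption = current * hours per year / capacity
Rate = 12.1 * 8760 / 1858 = 57.0 kg/year

57.0 kg/year


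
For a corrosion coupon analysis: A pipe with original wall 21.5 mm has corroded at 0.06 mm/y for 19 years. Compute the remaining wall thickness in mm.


Remaining wall = original − CR × time
t = 21.5 − 0.06*19 = 21.5 − 1.14 = 20.36 mm

20.36 mm


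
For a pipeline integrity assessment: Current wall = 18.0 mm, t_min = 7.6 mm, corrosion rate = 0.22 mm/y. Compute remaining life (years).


Apply the remaining-life relation: RL = (t_current − t_min) / CR
RL = (18.0 − 7.6) / 0.22 = 10.4 / 0.22 = 47.3 years

47.3 years


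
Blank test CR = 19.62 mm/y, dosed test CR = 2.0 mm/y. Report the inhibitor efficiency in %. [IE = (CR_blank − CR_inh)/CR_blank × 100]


Apply the inhibitor-efficiency definition: IE = (CR_blank − CR_inh)/CR_blank × 100
IE = (19.62 − 2.0) / 19.62 × 100
IE = 17.62 / 19.62 × 100 = 89.8 %

89.8 %


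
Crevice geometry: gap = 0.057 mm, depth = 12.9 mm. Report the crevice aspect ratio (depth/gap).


Aspect ratio = depth / gap
Ratio = 12.9 / 0.057 = 226.3

226.3


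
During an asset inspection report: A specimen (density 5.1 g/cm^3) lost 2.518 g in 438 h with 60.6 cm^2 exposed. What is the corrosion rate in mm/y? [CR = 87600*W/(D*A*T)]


Apply the mm/y weight-loss relation: CR = 87600 * W / (D * A * T)
Numerator: 87600 * 2.518 = 220576.8
Denominator: 5.1 * 60.6 * 438 = 135368.28
CR = 220576.8 / 135368.28 = 1.6295 mm/y

1.6295 mm/y


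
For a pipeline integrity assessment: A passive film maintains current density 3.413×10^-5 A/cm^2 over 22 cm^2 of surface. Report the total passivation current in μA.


I = i_pass * A, then convert A → μA (×10^6)
I = 3.413×10^-5 * 22 * 10^6 = 750.86 μA

750.86 μA


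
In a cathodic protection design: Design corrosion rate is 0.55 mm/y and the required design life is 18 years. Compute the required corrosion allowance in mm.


Corrosion allowance = CR × design life
CA = 0.55 * 18 = 9.9 mm

9.9 mm


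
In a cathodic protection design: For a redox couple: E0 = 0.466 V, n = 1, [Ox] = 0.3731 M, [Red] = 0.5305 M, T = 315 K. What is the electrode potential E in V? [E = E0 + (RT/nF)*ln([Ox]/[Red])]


Apply the Nernst equation: E = E0 + (RT/nF)*ln([Ox]/[Red])
Step 1: RT/nF = 8.314*315/(1*96485) = 0.02714318 V
Step 2: [Ox]/[Red] = 0.3731/0.5305 = 0.703299
Step 3: ln(0.703299) = -0.351973
Step 4: correction = 0.02714318 * -0.351973 = -0.0096 V
E = 0.466 + -0.0096 = 0.4564 V

0.4564 V


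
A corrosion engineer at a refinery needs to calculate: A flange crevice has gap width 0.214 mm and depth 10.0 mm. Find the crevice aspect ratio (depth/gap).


Aspect ratio = depth / gap
Ratio = 10.0 / 0.214 = 46.7

46.7


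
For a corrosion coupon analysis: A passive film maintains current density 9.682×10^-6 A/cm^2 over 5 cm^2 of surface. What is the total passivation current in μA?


I = i_pass * A, then convert A → μA (×10^6)
I = 9.682×10^-6 * 5 * 10^6 = 48.41 μA

48.41 μA


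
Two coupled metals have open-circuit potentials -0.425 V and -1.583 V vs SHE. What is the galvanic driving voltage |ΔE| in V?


Driving voltage is the absolute potential difference.
|ΔE| = |-0.425 − (-1.583)| = 1.158 V

1.158 V


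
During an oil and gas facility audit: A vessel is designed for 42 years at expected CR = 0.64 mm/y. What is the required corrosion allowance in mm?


Corrosion allowance = CR × design life
CA = 0.64 * 42 = 26.88 mm

26.88 mm


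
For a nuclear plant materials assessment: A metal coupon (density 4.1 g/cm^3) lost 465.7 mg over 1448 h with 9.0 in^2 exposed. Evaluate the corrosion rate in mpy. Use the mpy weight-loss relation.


Apply the mpy weight-loss relation: CR = 534 * W / (D * A * T)
Numerator: 534 * 465.7 = 248683.8
Denominator: 4.1 * 9.0 * 1448 = 53431.2
CR = 248683.8 / 53431.2 = 4.65428 mpy

4.65428 mpy


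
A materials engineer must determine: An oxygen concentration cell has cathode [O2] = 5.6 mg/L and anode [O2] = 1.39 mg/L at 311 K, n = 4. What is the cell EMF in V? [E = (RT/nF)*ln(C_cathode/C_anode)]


Apply the Nernst concentration-cell relation: E = (RT/nF)*ln(C_cathode/C_anode)
RT/nF = 8.314*311/(4*96485) = 0.00669963 V
ln(5.6/1.39) = 1.39346
E = 0.00669963 * 1.39346 = 0.00934 V

0.00934 V


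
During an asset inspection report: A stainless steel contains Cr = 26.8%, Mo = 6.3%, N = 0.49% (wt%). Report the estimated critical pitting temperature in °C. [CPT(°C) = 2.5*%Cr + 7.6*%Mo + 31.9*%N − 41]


Apply the ASTM G48 empirical CPT estimate: CPT(°C) = 2.5*%Cr + 7.6*%Mo + 31.9*%N − 41
2.5*26.8 = 67; 7.6*6.3 = 47.88; 31.9*0.49 = 15.631
CPT = 67 + 47.88 + 15.631 − 41 = 89.511 °C
Rounded to 0.1 °C: CPT ≈ 89.5 °C

89.5 °C


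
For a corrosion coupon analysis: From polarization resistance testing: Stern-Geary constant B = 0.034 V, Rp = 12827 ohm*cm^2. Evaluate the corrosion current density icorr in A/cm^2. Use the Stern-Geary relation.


Apply the Stern-Geary relation: icorr = B / Rp
icorr = 0.034 / 12827 = 2.651×10^-6 A/cm^2

2.651×10^-6 A/cm^2


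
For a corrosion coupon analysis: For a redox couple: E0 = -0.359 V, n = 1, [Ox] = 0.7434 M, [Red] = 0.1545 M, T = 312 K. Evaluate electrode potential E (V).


Apply the Nernst equation: E = E0 + (RT/nF)*ln([Ox]/[Red])
Step 1: RT/nF = 8.314*312/(1*96485) = 0.02688468 V
Step 2: [Ox]/[Red] = 0.7434/0.1545 = 4.81165
Step 3: ln(4.81165) = 1.57104
Step 4: correction = 0.02688468 * 1.57104 = 0.0422 V
E = -0.359 + 0.0422 = -0.3168 V

-0.3168 V


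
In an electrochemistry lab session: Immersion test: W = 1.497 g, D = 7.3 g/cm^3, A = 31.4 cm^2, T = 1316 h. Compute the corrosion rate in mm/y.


Apply the mm/y weight-loss relation: CR = 87600 * W / (D * A * T)
Numerator: 87600 * 1.497 = 131137.2
Denominator: 7.3 * 31.4 * 1316 = 301653.52
CR = 131137.2 / 301653.52 = 0.43473 mm/y

0.43473 mm/y


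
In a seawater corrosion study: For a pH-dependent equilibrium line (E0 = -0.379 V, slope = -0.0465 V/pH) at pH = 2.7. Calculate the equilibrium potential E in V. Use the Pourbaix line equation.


Apply the Pourbaix line equation: E = E0 + slope*pH
E = -0.379 + (-0.0465)*2.7 = -0.379 + (-0.12555) = -0.50455 V
Rounded to 3 decimal places: E = -0.505 V

-0.505 V


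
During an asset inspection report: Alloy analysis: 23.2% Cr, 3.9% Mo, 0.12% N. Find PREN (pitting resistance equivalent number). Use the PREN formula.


Apply the PREN formula: PREN = Cr + 3.3*Mo + 16*N
PREN = 23.2 + 3.3*3.9 + 16*0.12
PREN = 23.2 + 12.87 + 1.92 = 37.99

37.99


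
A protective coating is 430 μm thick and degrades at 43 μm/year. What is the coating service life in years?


Service life = thickness / degradation rate
Life = 430 / 43 = 10.0 years

10.0 years


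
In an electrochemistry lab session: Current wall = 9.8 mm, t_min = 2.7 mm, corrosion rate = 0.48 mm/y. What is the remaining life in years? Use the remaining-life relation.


Apply the remaining-life relation: RL = (t_current − t_min) / CR
RL = (9.8 − 2.7) / 0.48 = 7.1 / 0.48 = 14.8 years

14.8 years


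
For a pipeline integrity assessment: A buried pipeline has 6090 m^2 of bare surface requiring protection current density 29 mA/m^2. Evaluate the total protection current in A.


I = area * current density, then convert mA → A (÷1000)
I = 6090 * 29 / 1000 = 176.61 A

176.61 A


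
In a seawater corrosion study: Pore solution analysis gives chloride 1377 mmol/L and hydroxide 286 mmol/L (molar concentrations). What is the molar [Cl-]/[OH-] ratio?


Threshold parameter = [Cl-] / [OH-] (molar basis; both in mmol/L, so units cancel)
Ratio = 1377 / 286 = 4.81

4.81


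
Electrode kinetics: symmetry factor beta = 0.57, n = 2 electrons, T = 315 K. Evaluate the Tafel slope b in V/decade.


Apply the Tafel slope relation: b = 2.303*R*T/(beta*n*F)
Numerator: 2.303 * 8.314 * 315 = 6031.35
Denominator: 0.57 * 2 * 96485 = 109992.9
b = 6031.35 / 109992.9 = 0.0548 V/decade

0.0548 V/decade


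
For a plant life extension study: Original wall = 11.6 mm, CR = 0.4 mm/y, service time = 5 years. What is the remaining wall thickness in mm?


Remaining wall = original − CR × time
t = 11.6 − 0.4*5 = 11.6 − 2.0 = 9.6 mm

9.6 mm


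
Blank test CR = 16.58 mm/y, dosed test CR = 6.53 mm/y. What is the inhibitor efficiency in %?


Apply the inhibitor-efficiency definition: IE = (CR_blank − CR_inh)/CR_blank × 100
IE = (16.58 − 6.53) / 16.58 × 100
IE = 10.05 / 16.58 × 100 = 60.6 %

60.6 %


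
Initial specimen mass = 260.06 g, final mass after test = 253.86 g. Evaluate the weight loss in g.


Weight loss = initial − final
WL = 260.06 − 253.86 = 6.2 g

6.2 g


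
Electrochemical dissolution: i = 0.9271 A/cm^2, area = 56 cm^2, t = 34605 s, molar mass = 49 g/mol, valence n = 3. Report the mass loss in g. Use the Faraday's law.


Apply Faraday's law: m = i*A*t*M / (n*F)
Total charge passed Q = i*A*t = 0.9271*56*34605 = 1796608.548 C
m = Q*M/(n*F) = 1796608.548*49/(3*96485) = 304.136 g

304.136 g


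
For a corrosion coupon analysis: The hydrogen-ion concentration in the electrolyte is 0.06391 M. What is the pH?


pH = −log10[H+]
pH = −log10(0.06391) = 1.19

1.19


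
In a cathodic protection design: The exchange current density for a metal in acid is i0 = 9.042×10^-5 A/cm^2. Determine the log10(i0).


i0 = 9.042×10^-5 A/cm^2
log10(i0) = -4.044

-4.044


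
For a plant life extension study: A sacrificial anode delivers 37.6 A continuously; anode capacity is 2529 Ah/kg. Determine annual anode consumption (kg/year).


Annual consumption = current * hours per year / capacity
Rate = 37.6 * 8760 / 2529 = 130.2 kg/year

130.2 kg/year


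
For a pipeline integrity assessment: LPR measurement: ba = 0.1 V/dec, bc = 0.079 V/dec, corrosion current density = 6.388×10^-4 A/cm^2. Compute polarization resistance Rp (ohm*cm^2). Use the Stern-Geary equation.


Apply the Stern-Geary equation: Rp = ba*bc / (2.303*icorr*(ba+bc))
ba*bc = 0.1*0.079 = 0.0079
ba+bc = 0.179; 2.303*icorr*(ba+bc) = 2.303*6.388×10^-4*0.179 = 2.63337×10^-4
Rp = 0.0079 / 2.63337×10^-4 = 30.0 ohm*cm^2

30.0 ohm*cm^2


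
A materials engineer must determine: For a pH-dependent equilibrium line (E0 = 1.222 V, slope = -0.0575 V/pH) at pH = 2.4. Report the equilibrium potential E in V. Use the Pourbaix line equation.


Apply the Pourbaix line equation: E = E0 + slope*pH
E = 1.222 + (-0.0575)*2.4 = 1.222 + (-0.138) = 1.084 V
Rounded to 4 decimal places: E = 1.0840 V

1.0840 V


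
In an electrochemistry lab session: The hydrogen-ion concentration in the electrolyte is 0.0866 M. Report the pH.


pH = −log10[H+]
pH = −log10(0.0866) = 1.06

1.06


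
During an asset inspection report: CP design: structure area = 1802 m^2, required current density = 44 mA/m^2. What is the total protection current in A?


I = area * current density, then convert mA → A (÷1000)
I = 1802 * 44 / 1000 = 79.29 A

79.29 A


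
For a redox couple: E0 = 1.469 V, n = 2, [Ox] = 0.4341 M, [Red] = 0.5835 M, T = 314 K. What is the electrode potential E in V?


Apply the Nernst equation: E = E0 + (RT/nF)*ln([Ox]/[Red])
Step 1: RT/nF = 8.314*314/(2*96485) = 0.01352851 V
Step 2: [Ox]/[Red] = 0.4341/0.5835 = 0.743959
Step 3: ln(0.743959) = -0.295769
Step 4: correction = 0.01352851 * -0.295769 = -0.004 V
E = 1.469 + -0.004 = 1.465 V

1.465 V


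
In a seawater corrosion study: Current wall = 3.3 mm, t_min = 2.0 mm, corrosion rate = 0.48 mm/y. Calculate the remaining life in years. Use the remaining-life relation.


Apply the remaining-life relation: RL = (t_current − t_min) / CR
RL = (3.3 − 2.0) / 0.48 = 1.3 / 0.48 = 2.7 years

2.7 years


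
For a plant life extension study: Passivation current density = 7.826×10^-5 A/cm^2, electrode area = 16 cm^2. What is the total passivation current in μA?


I = i_pass * A, then convert A → μA (×10^6)
I = 7.826×10^-5 * 16 * 10^6 = 1252.16 μA

1252.16 μA


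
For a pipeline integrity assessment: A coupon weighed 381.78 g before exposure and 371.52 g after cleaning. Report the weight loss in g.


Weight loss = initial − final
WL = 381.78 − 371.52 = 10.26 g

10.26 g


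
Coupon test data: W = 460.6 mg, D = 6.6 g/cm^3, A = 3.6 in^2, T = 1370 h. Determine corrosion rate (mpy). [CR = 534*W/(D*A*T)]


Apply the mpy weight-loss relation: CR = 534 * W / (D * A * T)
Numerator: 534 * 460.6 = 245960.4
Denominator: 6.6 * 3.6 * 1370 = 32551.2
CR = 245960.4 / 32551.2 = 7.556 mpy

7.556 mpy


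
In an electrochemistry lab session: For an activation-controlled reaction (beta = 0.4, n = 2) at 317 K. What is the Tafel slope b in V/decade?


Apply the Tafel slope relation: b = 2.303*R*T/(beta*n*F)
Numerator: 2.303 * 8.314 * 317 = 6069.64
Denominator: 0.4 * 2 * 96485 = 77188.0
b = 6069.64 / 77188.0 = 0.0786 V/decade

0.0786 V/decade


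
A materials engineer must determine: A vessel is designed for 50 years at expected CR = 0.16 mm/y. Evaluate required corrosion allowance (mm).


Corrosion allowance = CR × design life
CA = 0.16 * 50 = 8.0 mm

8.0 mm


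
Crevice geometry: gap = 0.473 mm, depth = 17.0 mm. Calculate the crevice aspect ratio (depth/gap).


Aspect ratio = depth / gap
Ratio = 17.0 / 0.473 = 35.9

35.9


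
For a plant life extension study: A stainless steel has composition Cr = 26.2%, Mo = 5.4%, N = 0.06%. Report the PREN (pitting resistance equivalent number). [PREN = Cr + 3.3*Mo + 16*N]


Apply the PREN formula: PREN = Cr + 3.3*Mo + 16*N
PREN = 26.2 + 3.3*5.4 + 16*0.06
PREN = 26.2 + 17.82 + 0.96 = 44.98

44.98


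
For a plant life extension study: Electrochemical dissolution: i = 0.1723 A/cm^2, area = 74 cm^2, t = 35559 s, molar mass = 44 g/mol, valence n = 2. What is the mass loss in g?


Apply Faraday's law: m = i*A*t*M / (n*F)
Total charge passed Q = i*A*t = 0.1723*74*35559 = 453384.3618 C
m = Q*M/(n*F) = 453384.3618*44/(2*96485) = 103.3783 g

103.3783 g


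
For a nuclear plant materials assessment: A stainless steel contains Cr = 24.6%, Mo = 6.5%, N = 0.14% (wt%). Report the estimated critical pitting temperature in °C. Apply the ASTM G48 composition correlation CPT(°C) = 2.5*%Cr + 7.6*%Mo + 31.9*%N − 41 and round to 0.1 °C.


Apply the ASTM G48 empirical CPT estimate: CPT(°C) = 2.5*%Cr + 7.6*%Mo + 31.9*%N − 41
2.5*24.6 = 61.5; 7.6*6.5 = 49.4; 31.9*0.14 = 4.466
CPT = 61.5 + 49.4 + 4.466 − 41 = 74.366 °C
Rounded to 0.1 °C: CPT ≈ 74.4 °C

74.4 °C


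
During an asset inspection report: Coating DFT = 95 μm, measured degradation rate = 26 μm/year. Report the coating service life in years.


Service life = thickness / degradation rate
Life = 95 / 26 = 3.7 years

3.7 years


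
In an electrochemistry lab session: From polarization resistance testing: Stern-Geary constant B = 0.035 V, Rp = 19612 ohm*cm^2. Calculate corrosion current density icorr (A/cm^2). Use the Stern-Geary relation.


Apply the Stern-Geary relation: icorr = B / Rp
icorr = 0.035 / 19612 = 1.785×10^-6 A/cm^2

1.785×10^-6 A/cm^2


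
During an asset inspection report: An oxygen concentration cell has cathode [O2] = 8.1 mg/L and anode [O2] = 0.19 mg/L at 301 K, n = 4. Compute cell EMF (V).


Apply the Nernst concentration-cell relation: E = (RT/nF)*ln(C_cathode/C_anode)
RT/nF = 8.314*301/(4*96485) = 0.0064842 V
ln(8.1/0.19) = 3.7526
E = 0.0064842 * 3.7526 = 0.02433 V

0.02433 V


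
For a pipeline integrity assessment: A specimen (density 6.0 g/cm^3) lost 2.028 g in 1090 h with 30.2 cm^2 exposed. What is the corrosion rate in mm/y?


Apply the mm/y weight-loss relation: CR = 87600 * W / (D * A * T)
Numerator: 87600 * 2.028 = 177652.8
Denominator: 6.0 * 30.2 * 1090 = 197508.0
CR = 177652.8 / 197508.0 = 0.899471 mm/y

0.899471 mm/y


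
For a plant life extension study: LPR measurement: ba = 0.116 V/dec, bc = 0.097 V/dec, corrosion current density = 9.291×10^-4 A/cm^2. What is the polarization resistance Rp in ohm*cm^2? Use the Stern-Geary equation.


Apply the Stern-Geary equation: Rp = ba*bc / (2.303*icorr*(ba+bc))
ba*bc = 0.116*0.097 = 0.011252
ba+bc = 0.213; 2.303*icorr*(ba+bc) = 2.303*9.291×10^-4*0.213 = 4.5575978×10^-4
Rp = 0.011252 / 4.5575978×10^-4 = 24.69 ohm*cm^2

24.69 ohm*cm^2


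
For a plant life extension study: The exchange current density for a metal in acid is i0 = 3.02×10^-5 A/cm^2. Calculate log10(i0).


i0 = 3.02×10^-5 A/cm^2
log10(i0) = -4.52

-4.52


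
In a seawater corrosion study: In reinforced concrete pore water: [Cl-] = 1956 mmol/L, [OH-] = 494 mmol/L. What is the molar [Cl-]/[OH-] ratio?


Threshold parameter = [Cl-] / [OH-] (molar basis; both in mmol/L, so units cancel)
Ratio = 1956 / 494 = 3.96

3.96


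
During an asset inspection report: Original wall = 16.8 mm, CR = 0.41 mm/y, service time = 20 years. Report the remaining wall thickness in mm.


Remaining wall = original − CR × time
t = 16.8 − 0.41*20 = 16.8 − 8.2 = 8.6 mm

8.6 mm


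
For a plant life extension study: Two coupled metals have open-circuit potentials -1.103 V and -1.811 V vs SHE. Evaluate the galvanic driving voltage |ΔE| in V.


Driving voltage is the absolute potential difference.
|ΔE| = |-1.103 − (-1.811)| = 0.708 V

0.708 V


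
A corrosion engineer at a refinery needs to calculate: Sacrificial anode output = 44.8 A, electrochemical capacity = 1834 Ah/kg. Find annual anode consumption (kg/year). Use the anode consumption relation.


Annual consumption = current * hours per year / capacity
Rate = 44.8 * 8760 / 1834 = 214.0 kg/year

214.0 kg/year


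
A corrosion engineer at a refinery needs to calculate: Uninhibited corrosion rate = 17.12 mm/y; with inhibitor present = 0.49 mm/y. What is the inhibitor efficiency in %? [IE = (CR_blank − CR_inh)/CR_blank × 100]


Apply the inhibitor-efficiency definition: IE = (CR_blank − CR_inh)/CR_blank × 100
IE = (17.12 − 0.49) / 17.12 × 100
IE = 16.63 / 17.12 × 100 = 97.1 %

97.1 %


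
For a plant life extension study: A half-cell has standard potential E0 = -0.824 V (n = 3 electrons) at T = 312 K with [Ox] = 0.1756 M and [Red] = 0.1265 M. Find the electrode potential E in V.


Apply the Nernst equation: E = E0 + (RT/nF)*ln([Ox]/[Red])
Step 1: RT/nF = 8.314*312/(3*96485) = 0.00896156 V
Step 2: [Ox]/[Red] = 0.1756/0.1265 = 1.388142
Step 3: ln(1.388142) = 0.327966
Step 4: correction = 0.00896156 * 0.327966 = 0.0029 V
E = -0.824 + 0.0029 = -0.8211 V

-0.8211 V


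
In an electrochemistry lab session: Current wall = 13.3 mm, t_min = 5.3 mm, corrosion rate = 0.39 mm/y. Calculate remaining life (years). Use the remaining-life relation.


Apply the remaining-life relation: RL = (t_current − t_min) / CR
RL = (13.3 − 5.3) / 0.39 = 8.0 / 0.39 = 20.5 years

20.5 years


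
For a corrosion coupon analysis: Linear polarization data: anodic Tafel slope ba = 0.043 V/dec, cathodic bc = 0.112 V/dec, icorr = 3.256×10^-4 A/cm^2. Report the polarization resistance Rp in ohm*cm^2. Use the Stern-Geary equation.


Apply the Stern-Geary equation: Rp = ba*bc / (2.303*icorr*(ba+bc))
ba*bc = 0.043*0.112 = 0.004816
ba+bc = 0.155; 2.303*icorr*(ba+bc) = 2.303*3.256×10^-4*0.155 = 1.162278×10^-4
Rp = 0.004816 / 1.162278×10^-4 = 41.44 ohm*cm^2

41.44 ohm*cm^2


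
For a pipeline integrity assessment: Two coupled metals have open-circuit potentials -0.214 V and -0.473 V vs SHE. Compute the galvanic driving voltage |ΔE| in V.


Driving voltage is the absolute potential difference.
|ΔE| = |-0.214 − (-0.473)| = 0.259 V

0.259 V


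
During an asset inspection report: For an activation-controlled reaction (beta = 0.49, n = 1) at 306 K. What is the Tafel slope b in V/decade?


Apply the Tafel slope relation: b = 2.303*R*T/(beta*n*F)
Numerator: 2.303 * 8.314 * 306 = 5859.03
Denominator: 0.49 * 1 * 96485 = 47277.65
b = 5859.03 / 47277.65 = 0.1239 V/decade

0.1239 V/decade


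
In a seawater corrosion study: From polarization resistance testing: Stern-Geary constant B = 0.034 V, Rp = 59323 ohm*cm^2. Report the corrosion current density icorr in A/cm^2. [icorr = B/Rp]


Apply the Stern-Geary relation: icorr = B / Rp
icorr = 0.034 / 59323 = 5.731×10^-7 A/cm^2

5.731×10^-7 A/cm^2


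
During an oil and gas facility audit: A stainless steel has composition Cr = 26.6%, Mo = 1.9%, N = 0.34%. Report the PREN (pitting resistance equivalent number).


Apply the PREN formula: PREN = Cr + 3.3*Mo + 16*N
PREN = 26.6 + 3.3*1.9 + 16*0.34
PREN = 26.6 + 6.27 + 5.44 = 38.31

38.31


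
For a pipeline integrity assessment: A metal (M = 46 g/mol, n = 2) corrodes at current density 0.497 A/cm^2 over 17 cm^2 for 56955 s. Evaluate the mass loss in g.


Apply Faraday's law: m = i*A*t*M / (n*F)
Total charge passed Q = i*A*t = 0.497*17*56955 = 481212.795 C
m = Q*M/(n*F) = 481212.795*46/(2*96485) = 114.71104 g

114.71104 g


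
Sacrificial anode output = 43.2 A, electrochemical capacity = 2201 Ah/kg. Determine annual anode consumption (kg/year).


Annual consumption = current * hours per year / capacity
Rate = 43.2 * 8760 / 2201 = 171.9 kg/year

171.9 kg/year


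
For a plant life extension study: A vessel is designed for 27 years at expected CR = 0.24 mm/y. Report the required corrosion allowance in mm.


Corrosion allowance = CR × design life
CA = 0.24 * 27 = 6.48 mm

6.48 mm
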